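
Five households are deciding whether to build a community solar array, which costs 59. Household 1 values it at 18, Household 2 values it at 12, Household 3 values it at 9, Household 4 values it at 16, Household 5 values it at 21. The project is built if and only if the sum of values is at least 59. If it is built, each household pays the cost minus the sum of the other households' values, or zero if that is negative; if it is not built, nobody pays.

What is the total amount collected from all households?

5

Total value 76 ≥ cost 59, so it is built.
Household 1: others sum to 58; max(0, 59 - 58) = 1.
Household 2: others sum to 64; max(0, 59 - 64) = 0.
Household 3: others sum to 67; max(0, 59 - 67) = 0.
Household 4: others sum to 60; max(0, 59 - 60) = 0.
Household 5: others sum to 55; max(0, 59 - 55) = 4.
Total collected = 1 + 0 + 0 + 0 + 4 = 5.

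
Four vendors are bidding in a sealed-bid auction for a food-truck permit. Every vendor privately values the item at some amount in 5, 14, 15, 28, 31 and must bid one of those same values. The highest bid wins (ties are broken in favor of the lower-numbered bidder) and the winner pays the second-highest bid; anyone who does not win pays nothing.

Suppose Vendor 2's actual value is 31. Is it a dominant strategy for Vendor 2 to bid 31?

Check each profile of the others' bids and compare truth against every alternative bid.
Others bid (28, 5, 5): truth gives 3, best alternative gives 0.
Others bid (28, 5, 14): truth gives 3, best alternative gives 0.
Others bid (28, 5, 15): truth gives 3, best alternative gives 0.
Others bid (28, 5, 28): truth gives 3, best alternative gives 0.
Others bid (28, 14, 5): truth gives 3, best alternative gives 0.
Others bid (28, 14, 14): truth gives 3, best alternative gives 0.
(Remaining 119 profiles checked similarly; truth is weakly best in each.)
In every case the truthful bid is at least as good as any alternative, so it is a dominant strategy.

Yes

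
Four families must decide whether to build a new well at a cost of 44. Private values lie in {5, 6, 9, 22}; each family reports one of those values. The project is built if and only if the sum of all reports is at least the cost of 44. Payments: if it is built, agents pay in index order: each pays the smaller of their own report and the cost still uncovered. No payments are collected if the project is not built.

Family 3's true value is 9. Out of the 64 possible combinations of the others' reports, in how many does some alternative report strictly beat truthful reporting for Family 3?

9

Others report (5, 22, 22): truth gives 0; report 5 gives 4 > 0. Violating.
Others report (6, 22, 22): truth gives 0; report 5 gives 4 > 0. Violating.
Others report (9, 9, 22): truth gives 0; report 5 gives 4 > 0. Violating.
Others report (9, 22, 9): truth gives 0; report 5 gives 4 > 0. Violating.
Others report (5, 5, 5): truth gives 0; no alternative beats it.
Others report (5, 5, 6): truth gives 0; no alternative beats it.
(Checking all 64 profiles: 9 have a profitable deviation, 55 do not.)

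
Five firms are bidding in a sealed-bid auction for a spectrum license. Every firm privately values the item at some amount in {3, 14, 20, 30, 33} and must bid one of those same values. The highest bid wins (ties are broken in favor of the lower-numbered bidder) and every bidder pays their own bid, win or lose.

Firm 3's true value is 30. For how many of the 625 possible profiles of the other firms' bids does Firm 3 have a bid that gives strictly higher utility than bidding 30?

Others bid (3, 3, 3, 3): truth gives 0; bid 14 gives 16 > 0. Violating.
Others bid (3, 3, 3, 14): truth gives 0; bid 14 gives 16 > 0. Violating.
Others bid (3, 3, 3, 20): truth gives 0; bid 20 gives 10 > 0. Violating.
Others bid (3, 3, 3, 33): truth gives -30; bid 3 gives -3 > -30. Violating.
Others bid (3, 3, 3, 30): truth gives 0; no alternative beats it.
Others bid (3, 3, 14, 30): truth gives 0; no alternative beats it.
(Checking all 625 profiles: 517 have a profitable deviation, 108 do not.)

517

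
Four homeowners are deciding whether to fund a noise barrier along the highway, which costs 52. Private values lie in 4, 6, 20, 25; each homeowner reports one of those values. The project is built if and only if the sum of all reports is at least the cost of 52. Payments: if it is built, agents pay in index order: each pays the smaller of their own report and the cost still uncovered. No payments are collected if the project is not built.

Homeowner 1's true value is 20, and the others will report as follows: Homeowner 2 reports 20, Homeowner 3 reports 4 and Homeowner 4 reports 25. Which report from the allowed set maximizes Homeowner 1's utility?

4

Report 4: project built, pays 4, utility 20 - 4 = 16.
Report 6: project built, pays 6, utility 20 - 6 = 14.
Report 20: project built, pays 20, utility 20 - 20 = 0.
Report 25: project built, pays 25, utility 20 - 25 = -5.
The best choice is 4 with utility 16.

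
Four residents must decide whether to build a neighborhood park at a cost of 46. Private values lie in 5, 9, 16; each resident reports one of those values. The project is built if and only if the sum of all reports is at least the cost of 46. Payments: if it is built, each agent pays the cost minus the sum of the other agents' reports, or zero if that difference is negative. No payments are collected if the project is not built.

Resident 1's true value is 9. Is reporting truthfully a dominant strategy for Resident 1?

Check each profile of the others' reports and compare truth against every alternative report.
Others report (16, 16, 16): truth gives 9, best alternative gives 9.
Others report (9, 16, 16): truth gives 4, best alternative gives 4.
Others report (16, 9, 16): truth gives 4, best alternative gives 4.
Others report (16, 16, 9): truth gives 4, best alternative gives 4.
Others report (5, 5, 5): truth gives 0, best alternative gives 0.
Others report (5, 5, 9): truth gives 0, best alternative gives 0.
(Remaining 21 profiles checked similarly; truth is weakly best in each.)
In every case the truthful report is at least as good as any alternative, so it is a dominant strategy.

Yes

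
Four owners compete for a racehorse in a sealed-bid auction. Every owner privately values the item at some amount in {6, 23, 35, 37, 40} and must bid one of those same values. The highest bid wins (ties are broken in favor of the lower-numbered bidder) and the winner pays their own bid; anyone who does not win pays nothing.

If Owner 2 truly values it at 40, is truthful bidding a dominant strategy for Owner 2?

No

Consider the case where Owner 1 bids 6, Owner 3 bids 6 and Owner 4 bids 6.
Truthful bid 40: wins, pays 40, utility 40 - 40 = 0.
Bid 23 instead: wins, pays 23, utility 40 - 23 = 17.
Since 17 > 0, bidding 23 is strictly better here, so truthful bidding is not dominant.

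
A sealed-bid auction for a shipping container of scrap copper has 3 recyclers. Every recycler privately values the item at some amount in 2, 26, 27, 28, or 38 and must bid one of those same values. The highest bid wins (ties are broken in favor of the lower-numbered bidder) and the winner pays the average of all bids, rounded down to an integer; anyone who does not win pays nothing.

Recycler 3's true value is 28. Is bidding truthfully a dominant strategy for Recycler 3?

Consider the case where Recycler 1 bids 2 and Recycler 2 bids 28.
Truthful bid 28: loses, pays 0, utility 0.
Bid 38 instead: wins, pays 22, utility 28 - 22 = 6.
Since 6 > 0, bidding 38 is strictly better here, so truthful bidding is not dominant.

No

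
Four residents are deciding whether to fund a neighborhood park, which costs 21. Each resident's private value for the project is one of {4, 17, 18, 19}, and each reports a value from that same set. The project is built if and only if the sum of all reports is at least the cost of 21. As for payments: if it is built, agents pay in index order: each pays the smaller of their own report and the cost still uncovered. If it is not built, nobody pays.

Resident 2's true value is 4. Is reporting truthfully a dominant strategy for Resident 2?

Yes

Check each profile of the others' reports and compare truth against every alternative report.
Others report (4, 4, 4): truth gives 0, best alternative gives -13.
Others report (4, 4, 17): truth gives 0, best alternative gives -13.
Others report (4, 4, 18): truth gives 0, best alternative gives -13.
Others report (4, 4, 19): truth gives 0, best alternative gives -13.
Others report (4, 17, 4): truth gives 0, best alternative gives -13.
Others report (4, 17, 17): truth gives 0, best alternative gives -13.
(Remaining 58 profiles checked similarly; truth is weakly best in each.)
In every case the truthful report is at least as good as any alternative, so it is a dominant strategy.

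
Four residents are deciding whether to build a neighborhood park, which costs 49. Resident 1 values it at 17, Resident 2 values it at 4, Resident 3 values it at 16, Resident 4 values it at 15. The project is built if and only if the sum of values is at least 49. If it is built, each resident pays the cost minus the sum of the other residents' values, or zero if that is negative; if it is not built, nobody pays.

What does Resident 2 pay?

1

Total value 52 ≥ cost 49, so the project is built.
The other residents' values sum to 48.
Cost minus that sum is 49 - 48 = 1.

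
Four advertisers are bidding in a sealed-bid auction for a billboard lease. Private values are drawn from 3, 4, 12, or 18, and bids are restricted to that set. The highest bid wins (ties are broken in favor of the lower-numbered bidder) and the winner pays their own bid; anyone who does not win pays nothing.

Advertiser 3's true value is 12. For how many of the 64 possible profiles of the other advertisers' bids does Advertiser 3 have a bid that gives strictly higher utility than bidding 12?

2

Others bid (3, 3, 3): truth gives 0; bid 4 gives 8 > 0. Violating.
Others bid (3, 3, 4): truth gives 0; bid 4 gives 8 > 0. Violating.
Others bid (3, 3, 12): truth gives 0; no alternative beats it.
Others bid (3, 3, 18): truth gives 0; no alternative beats it.
(Checking all 64 profiles: 2 have a profitable deviation, 62 do not.)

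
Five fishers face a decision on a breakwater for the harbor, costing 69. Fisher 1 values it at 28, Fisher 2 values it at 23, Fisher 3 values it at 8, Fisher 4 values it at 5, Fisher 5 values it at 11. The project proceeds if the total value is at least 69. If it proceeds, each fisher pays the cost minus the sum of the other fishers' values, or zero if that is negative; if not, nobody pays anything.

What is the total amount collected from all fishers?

Total value 75 ≥ cost 69, so it is built.
Fisher 1: others sum to 47; max(0, 69 - 47) = 22.
Fisher 2: others sum to 52; max(0, 69 - 52) = 17.
Fisher 3: others sum to 67; max(0, 69 - 67) = 2.
Fisher 4: others sum to 70; max(0, 69 - 70) = 0.
Fisher 5: others sum to 64; max(0, 69 - 64) = 5.
Total collected = 22 + 17 + 2 + 0 + 5 = 46.

46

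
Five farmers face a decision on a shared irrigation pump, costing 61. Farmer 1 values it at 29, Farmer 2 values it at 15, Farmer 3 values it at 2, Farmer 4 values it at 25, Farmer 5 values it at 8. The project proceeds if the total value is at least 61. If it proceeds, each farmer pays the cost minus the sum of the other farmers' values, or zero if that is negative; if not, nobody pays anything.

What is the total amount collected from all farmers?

18

Total value 79 ≥ cost 61, so it is built.
Farmer 1: others sum to 50; max(0, 61 - 50) = 11.
Farmer 2: others sum to 64; max(0, 61 - 64) = 0.
Farmer 3: others sum to 77; max(0, 61 - 77) = 0.
Farmer 4: others sum to 54; max(0, 61 - 54) = 7.
Farmer 5: others sum to 71; max(0, 61 - 71) = 0.
Total collected = 11 + 0 + 0 + 7 + 0 = 18.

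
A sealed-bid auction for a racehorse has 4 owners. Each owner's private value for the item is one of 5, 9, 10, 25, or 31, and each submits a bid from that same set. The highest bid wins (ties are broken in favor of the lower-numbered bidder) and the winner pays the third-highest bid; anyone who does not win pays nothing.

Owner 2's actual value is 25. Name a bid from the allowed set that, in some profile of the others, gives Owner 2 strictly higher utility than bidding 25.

31

Suppose Owner 1 bids 5, Owner 3 bids 5 and Owner 4 bids 31.
Bid 25: loses, pays 0, utility 0.
Bid 31: wins, pays 5, utility 25 - 5 = 20.
So bidding 31 beats truth here (20 > 0).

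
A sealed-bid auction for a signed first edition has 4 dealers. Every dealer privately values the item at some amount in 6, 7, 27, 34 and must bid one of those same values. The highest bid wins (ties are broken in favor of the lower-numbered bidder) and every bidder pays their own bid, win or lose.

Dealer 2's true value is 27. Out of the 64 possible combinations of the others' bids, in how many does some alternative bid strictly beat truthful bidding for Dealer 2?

Others bid (6, 6, 6): truth gives 0; bid 7 gives 20 > 0. Violating.
Others bid (6, 6, 7): truth gives 0; bid 7 gives 20 > 0. Violating.
Others bid (6, 6, 34): truth gives -27; bid 6 gives -6 > -27. Violating.
Others bid (6, 7, 6): truth gives 0; bid 7 gives 20 > 0. Violating.
Others bid (6, 6, 27): truth gives 0; no alternative beats it.
Others bid (6, 7, 27): truth gives 0; no alternative beats it.
(Checking all 64 profiles: 50 have a profitable deviation, 14 do not.)

50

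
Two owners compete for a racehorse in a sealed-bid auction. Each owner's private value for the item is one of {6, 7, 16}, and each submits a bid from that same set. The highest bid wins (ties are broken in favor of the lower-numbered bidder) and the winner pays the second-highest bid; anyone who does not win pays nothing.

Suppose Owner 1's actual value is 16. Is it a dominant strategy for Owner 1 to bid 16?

Check each profile of the others' bids and compare truth against every alternative bid.
Others bid (6): truth gives 10, best alternative gives 10.
Others bid (7): truth gives 9, best alternative gives 9.
Others bid (16): truth gives 0, best alternative gives 0.
In every case the truthful bid is at least as good as any alternative, so it is a dominant strategy.

Yes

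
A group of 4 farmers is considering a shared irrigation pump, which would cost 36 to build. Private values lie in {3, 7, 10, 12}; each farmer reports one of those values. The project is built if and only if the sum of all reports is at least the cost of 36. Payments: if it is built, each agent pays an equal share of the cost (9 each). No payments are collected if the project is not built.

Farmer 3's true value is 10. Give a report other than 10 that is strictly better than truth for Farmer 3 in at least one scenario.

12

Suppose Farmer 1 reports 3, Farmer 2 reports 10 and Farmer 4 reports 12.
Report 10: project not built, utility 0.
Report 12: project built, pays 9, utility 10 - 9 = 1.
So reporting 12 beats truth here (1 > 0).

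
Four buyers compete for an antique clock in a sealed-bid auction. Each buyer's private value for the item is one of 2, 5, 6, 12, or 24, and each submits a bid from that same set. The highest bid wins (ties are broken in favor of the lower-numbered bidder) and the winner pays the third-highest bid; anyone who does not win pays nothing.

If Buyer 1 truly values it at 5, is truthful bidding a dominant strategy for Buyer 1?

Consider the case where Buyer 2 bids 2, Buyer 3 bids 2 and Buyer 4 bids 6.
Truthful bid 5: loses, pays 0, utility 0.
Bid 6 instead: wins, pays 2, utility 5 - 2 = 3.
Since 3 > 0, bidding 6 is strictly better here, so truthful bidding is not dominant.

No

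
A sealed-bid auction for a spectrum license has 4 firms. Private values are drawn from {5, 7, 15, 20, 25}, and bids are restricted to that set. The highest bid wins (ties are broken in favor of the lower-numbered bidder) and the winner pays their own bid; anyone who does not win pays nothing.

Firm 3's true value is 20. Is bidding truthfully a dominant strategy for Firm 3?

Consider the case where Firm 1 bids 5, Firm 2 bids 5 and Firm 4 bids 5.
Truthful bid 20: wins, pays 20, utility 20 - 20 = 0.
Bid 7 instead: wins, pays 7, utility 20 - 7 = 13.
Since 13 > 0, bidding 7 is strictly better here, so truthful bidding is not dominant.

No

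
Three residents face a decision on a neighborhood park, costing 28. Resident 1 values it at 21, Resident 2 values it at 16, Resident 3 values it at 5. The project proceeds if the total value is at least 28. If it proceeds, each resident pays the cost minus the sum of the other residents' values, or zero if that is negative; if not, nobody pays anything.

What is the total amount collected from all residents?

9

Total value 42 ≥ cost 28, so it is built.
Resident 1: others sum to 21; max(0, 28 - 21) = 7.
Resident 2: others sum to 26; max(0, 28 - 26) = 2.
Resident 3: others sum to 37; max(0, 28 - 37) = 0.
Total collected = 7 + 2 + 0 = 9.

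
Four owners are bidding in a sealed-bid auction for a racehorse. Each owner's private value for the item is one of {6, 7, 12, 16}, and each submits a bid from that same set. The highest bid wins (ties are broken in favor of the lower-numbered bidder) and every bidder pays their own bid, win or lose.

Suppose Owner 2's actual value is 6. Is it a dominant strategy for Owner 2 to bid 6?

No

Consider the case where Owner 1 bids 6, Owner 3 bids 6 and Owner 4 bids 6.
Truthful bid 6: loses but pays 6, utility -6.
Bid 7 instead: wins, pays 7, utility 6 - 7 = -1.
Since -1 > -6, bidding 7 is strictly better here, so truthful bidding is not dominant.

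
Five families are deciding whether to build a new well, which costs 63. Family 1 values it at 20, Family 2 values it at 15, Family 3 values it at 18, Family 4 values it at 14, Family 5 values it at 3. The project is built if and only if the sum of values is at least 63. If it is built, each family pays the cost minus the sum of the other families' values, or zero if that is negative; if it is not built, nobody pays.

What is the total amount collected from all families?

39

Total value 70 ≥ cost 63, so it is built.
Family 1: others sum to 50; max(0, 63 - 50) = 13.
Family 2: others sum to 55; max(0, 63 - 55) = 8.
Family 3: others sum to 52; max(0, 63 - 52) = 11.
Family 4: others sum to 56; max(0, 63 - 56) = 7.
Family 5: others sum to 67; max(0, 63 - 67) = 0.
Total collected = 13 + 8 + 11 + 7 + 0 = 39.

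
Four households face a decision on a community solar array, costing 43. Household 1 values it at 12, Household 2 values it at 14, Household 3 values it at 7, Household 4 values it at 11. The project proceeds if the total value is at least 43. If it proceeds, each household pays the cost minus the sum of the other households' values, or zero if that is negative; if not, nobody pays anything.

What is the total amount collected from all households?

40

Total value 44 ≥ cost 43, so it is built.
Household 1: others sum to 32; max(0, 43 - 32) = 11.
Household 2: others sum to 30; max(0, 43 - 30) = 13.
Household 3: others sum to 37; max(0, 43 - 37) = 6.
Household 4: others sum to 33; max(0, 43 - 33) = 10.
Total collected = 11 + 13 + 6 + 10 = 40.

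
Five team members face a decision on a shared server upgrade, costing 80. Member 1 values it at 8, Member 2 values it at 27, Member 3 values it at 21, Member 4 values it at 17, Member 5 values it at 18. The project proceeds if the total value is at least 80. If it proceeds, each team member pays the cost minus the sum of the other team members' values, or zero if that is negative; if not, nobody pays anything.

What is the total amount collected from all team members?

39

Total value 91 ≥ cost 80, so it is built.
Member 1: others sum to 83; max(0, 80 - 83) = 0.
Member 2: others sum to 64; max(0, 80 - 64) = 16.
Member 3: others sum to 70; max(0, 80 - 70) = 10.
Member 4: others sum to 74; max(0, 80 - 74) = 6.
Member 5: others sum to 73; max(0, 80 - 73) = 7.
Total collected = 0 + 16 + 10 + 6 + 7 = 39.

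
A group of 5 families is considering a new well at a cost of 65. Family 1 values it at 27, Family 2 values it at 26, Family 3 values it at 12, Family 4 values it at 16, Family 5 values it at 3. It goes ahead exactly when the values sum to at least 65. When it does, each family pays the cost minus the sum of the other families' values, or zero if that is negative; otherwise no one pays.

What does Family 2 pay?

Total value 84 ≥ cost 65, so the project is built.
The other families' values sum to 58.
Cost minus that sum is 65 - 58 = 7.

7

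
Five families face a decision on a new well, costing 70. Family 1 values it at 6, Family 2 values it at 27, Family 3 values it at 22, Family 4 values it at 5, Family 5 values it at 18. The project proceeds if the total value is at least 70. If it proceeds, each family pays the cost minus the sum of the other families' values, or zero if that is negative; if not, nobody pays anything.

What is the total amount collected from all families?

Total value 78 ≥ cost 70, so it is built.
Family 1: others sum to 72; max(0, 70 - 72) = 0.
Family 2: others sum to 51; max(0, 70 - 51) = 19.
Family 3: others sum to 56; max(0, 70 - 56) = 14.
Family 4: others sum to 73; max(0, 70 - 73) = 0.
Family 5: others sum to 60; max(0, 70 - 60) = 10.
Total collected = 0 + 19 + 14 + 0 + 10 = 43.

43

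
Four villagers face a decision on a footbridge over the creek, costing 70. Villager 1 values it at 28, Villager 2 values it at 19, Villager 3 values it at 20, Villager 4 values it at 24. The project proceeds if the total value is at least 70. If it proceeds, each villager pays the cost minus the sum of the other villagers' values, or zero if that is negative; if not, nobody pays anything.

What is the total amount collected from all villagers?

10

Total value 91 ≥ cost 70, so it is built.
Villager 1: others sum to 63; max(0, 70 - 63) = 7.
Villager 2: others sum to 72; max(0, 70 - 72) = 0.
Villager 3: others sum to 71; max(0, 70 - 71) = 0.
Villager 4: others sum to 67; max(0, 70 - 67) = 3.
Total collected = 7 + 0 + 0 + 3 = 10.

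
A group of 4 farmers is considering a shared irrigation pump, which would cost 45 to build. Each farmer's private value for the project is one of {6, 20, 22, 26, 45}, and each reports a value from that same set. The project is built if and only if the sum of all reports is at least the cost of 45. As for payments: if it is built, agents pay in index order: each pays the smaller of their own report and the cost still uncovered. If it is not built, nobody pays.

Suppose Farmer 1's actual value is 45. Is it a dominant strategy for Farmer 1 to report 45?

No

Consider the case where Farmer 2 reports 6, Farmer 3 reports 6 and Farmer 4 reports 20.
Truthful report 45: project built, pays 45, utility 45 - 45 = 0.
Report 20 instead: project built, pays 20, utility 45 - 20 = 25.
Since 25 > 0, reporting 20 is strictly better here, so truthful reporting is not dominant.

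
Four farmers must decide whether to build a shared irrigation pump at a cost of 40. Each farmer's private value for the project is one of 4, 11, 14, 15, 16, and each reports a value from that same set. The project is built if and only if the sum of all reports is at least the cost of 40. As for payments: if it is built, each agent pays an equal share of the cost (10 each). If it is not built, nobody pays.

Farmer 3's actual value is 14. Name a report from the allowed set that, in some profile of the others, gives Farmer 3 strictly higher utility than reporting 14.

Suppose Farmer 1 reports 4, Farmer 2 reports 4 and Farmer 4 reports 16.
Report 14: project not built, utility 0.
Report 16: project built, pays 10, utility 14 - 10 = 4.
So reporting 16 beats truth here (4 > 0).

16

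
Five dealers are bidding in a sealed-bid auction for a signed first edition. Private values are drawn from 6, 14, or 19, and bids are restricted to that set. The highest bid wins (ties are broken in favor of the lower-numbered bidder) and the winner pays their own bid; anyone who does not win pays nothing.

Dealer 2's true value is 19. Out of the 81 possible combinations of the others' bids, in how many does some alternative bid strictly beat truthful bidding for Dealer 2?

Others bid (6, 6, 6, 6): truth gives 0; bid 14 gives 5 > 0. Violating.
Others bid (6, 6, 6, 14): truth gives 0; bid 14 gives 5 > 0. Violating.
Others bid (6, 6, 14, 6): truth gives 0; bid 14 gives 5 > 0. Violating.
Others bid (6, 6, 14, 14): truth gives 0; bid 14 gives 5 > 0. Violating.
Others bid (6, 6, 6, 19): truth gives 0; no alternative beats it.
Others bid (6, 6, 14, 19): truth gives 0; no alternative beats it.
(Checking all 81 profiles: 8 have a profitable deviation, 73 do not.)

8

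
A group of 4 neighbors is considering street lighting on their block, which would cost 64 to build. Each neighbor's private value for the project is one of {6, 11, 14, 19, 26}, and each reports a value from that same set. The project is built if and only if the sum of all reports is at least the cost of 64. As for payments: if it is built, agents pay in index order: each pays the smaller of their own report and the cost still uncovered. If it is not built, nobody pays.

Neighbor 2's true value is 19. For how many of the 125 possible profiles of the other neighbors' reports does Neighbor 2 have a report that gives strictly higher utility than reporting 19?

Others report (6, 19, 26): truth gives 0; report 14 gives 5 > 0. Violating.
Others report (6, 26, 19): truth gives 0; report 14 gives 5 > 0. Violating.
Others report (6, 26, 26): truth gives 0; report 6 gives 13 > 0. Violating.
Others report (11, 14, 26): truth gives 0; report 14 gives 5 > 0. Violating.
Others report (6, 6, 6): truth gives 0; no alternative beats it.
Others report (6, 6, 11): truth gives 0; no alternative beats it.
(Checking all 125 profiles: 47 have a profitable deviation, 78 do not.)

47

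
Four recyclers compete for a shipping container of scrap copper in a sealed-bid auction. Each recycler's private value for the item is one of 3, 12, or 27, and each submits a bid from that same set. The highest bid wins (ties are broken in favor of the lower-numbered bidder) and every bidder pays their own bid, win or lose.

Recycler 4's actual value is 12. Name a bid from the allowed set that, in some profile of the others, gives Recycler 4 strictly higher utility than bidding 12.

3

Suppose Recycler 1 bids 3, Recycler 2 bids 3 and Recycler 3 bids 12.
Bid 12: loses but pays 12, utility -12.
Bid 3: loses but pays 3, utility -3.
So bidding 3 beats truth here (-3 > -12).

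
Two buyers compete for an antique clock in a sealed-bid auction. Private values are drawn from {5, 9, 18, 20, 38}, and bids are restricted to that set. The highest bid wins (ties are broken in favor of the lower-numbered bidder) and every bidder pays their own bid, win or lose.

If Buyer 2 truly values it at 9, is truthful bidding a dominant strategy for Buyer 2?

No

Consider the case where Buyer 1 bids 9.
Truthful bid 9: loses but pays 9, utility -9.
Bid 5 instead: loses but pays 5, utility -5.
Since -5 > -9, bidding 5 is strictly better here, so truthful bidding is not dominant.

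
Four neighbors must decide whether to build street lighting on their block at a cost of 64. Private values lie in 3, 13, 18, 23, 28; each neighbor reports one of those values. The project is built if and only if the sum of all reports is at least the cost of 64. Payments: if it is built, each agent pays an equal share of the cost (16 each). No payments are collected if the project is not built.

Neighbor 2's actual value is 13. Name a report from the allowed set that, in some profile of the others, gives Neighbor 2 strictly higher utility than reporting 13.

3

Suppose Neighbor 1 reports 3, Neighbor 3 reports 23 and Neighbor 4 reports 28.
Report 13: project built, pays 16, utility 13 - 16 = -3.
Report 3: project not built, utility 0.
So reporting 3 beats truth here (0 > -3).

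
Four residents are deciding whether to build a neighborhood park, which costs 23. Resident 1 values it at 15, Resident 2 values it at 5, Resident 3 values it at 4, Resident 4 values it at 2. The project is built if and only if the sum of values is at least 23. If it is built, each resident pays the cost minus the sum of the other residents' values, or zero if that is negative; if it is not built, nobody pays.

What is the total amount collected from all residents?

15

Total value 26 ≥ cost 23, so it is built.
Resident 1: others sum to 11; max(0, 23 - 11) = 12.
Resident 2: others sum to 21; max(0, 23 - 21) = 2.
Resident 3: others sum to 22; max(0, 23 - 22) = 1.
Resident 4: others sum to 24; max(0, 23 - 24) = 0.
Total collected = 12 + 2 + 1 + 0 = 15.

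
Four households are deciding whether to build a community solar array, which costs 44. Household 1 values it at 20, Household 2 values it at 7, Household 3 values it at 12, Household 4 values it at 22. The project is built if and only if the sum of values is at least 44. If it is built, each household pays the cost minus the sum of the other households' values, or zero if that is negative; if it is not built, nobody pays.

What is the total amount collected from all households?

Total value 61 ≥ cost 44, so it is built.
Household 1: others sum to 41; max(0, 44 - 41) = 3.
Household 2: others sum to 54; max(0, 44 - 54) = 0.
Household 3: others sum to 49; max(0, 44 - 49) = 0.
Household 4: others sum to 39; max(0, 44 - 39) = 5.
Total collected = 3 + 0 + 0 + 5 = 8.

8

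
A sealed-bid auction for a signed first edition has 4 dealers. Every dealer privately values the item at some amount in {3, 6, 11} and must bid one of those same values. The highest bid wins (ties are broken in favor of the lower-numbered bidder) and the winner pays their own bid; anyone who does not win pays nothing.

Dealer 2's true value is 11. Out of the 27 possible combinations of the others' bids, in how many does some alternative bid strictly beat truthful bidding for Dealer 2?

4

Others bid (3, 3, 3): truth gives 0; bid 6 gives 5 > 0. Violating.
Others bid (3, 3, 6): truth gives 0; bid 6 gives 5 > 0. Violating.
Others bid (3, 6, 3): truth gives 0; bid 6 gives 5 > 0. Violating.
Others bid (3, 6, 6): truth gives 0; bid 6 gives 5 > 0. Violating.
Others bid (3, 3, 11): truth gives 0; no alternative beats it.
Others bid (3, 6, 11): truth gives 0; no alternative beats it.
(Checking all 27 profiles: 4 have a profitable deviation, 23 do not.)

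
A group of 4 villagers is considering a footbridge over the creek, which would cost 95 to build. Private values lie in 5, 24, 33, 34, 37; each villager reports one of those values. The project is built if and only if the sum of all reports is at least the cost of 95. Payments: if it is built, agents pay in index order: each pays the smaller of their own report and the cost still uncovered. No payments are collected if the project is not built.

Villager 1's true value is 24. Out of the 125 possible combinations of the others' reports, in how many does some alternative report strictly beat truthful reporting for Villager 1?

Others report (24, 33, 33): truth gives 0; report 5 gives 19 > 0. Violating.
Others report (24, 33, 34): truth gives 0; report 5 gives 19 > 0. Violating.
Others report (24, 33, 37): truth gives 0; report 5 gives 19 > 0. Violating.
Others report (24, 34, 33): truth gives 0; report 5 gives 19 > 0. Violating.
Others report (5, 5, 5): truth gives 0; no alternative beats it.
Others report (5, 5, 24): truth gives 0; no alternative beats it.
(Checking all 125 profiles: 54 have a profitable deviation, 71 do not.)

54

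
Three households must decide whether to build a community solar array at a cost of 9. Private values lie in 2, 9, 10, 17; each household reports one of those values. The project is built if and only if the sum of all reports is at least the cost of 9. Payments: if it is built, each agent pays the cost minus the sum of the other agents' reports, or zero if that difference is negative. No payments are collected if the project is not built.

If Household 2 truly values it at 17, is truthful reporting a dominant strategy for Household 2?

Check each profile of the others' reports and compare truth against every alternative report.
Others report (2, 9): truth gives 17, best alternative gives 17.
Others report (2, 10): truth gives 17, best alternative gives 17.
Others report (2, 17): truth gives 17, best alternative gives 17.
Others report (9, 2): truth gives 17, best alternative gives 17.
Others report (9, 9): truth gives 17, best alternative gives 17.
Others report (9, 10): truth gives 17, best alternative gives 17.
(Remaining 10 profiles checked similarly; truth is weakly best in each.)
In every case the truthful report is at least as good as any alternative, so it is a dominant strategy.

Yes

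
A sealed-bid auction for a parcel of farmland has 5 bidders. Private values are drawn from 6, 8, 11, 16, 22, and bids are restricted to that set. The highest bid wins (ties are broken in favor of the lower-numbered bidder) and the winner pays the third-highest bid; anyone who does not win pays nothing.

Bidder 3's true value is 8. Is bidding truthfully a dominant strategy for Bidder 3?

No

Consider the case where Bidder 1 bids 6, Bidder 2 bids 6, Bidder 4 bids 6 and Bidder 5 bids 11.
Truthful bid 8: loses, pays 0, utility 0.
Bid 11 instead: wins, pays 6, utility 8 - 6 = 2.
Since 2 > 0, bidding 11 is strictly better here, so truthful bidding is not dominant.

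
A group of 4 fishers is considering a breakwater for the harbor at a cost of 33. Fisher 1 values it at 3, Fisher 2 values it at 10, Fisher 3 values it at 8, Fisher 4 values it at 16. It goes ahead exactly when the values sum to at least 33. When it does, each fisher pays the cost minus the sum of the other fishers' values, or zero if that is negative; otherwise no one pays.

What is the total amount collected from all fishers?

Total value 37 ≥ cost 33, so it is built.
Fisher 1: others sum to 34; max(0, 33 - 34) = 0.
Fisher 2: others sum to 27; max(0, 33 - 27) = 6.
Fisher 3: others sum to 29; max(0, 33 - 29) = 4.
Fisher 4: others sum to 21; max(0, 33 - 21) = 12.
Total collected = 0 + 6 + 4 + 12 = 22.

22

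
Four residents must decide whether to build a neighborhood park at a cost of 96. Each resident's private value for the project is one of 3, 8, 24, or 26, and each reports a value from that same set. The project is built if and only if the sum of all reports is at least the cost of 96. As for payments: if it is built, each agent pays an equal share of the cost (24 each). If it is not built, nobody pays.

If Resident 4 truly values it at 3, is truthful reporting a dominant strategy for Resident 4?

Check each profile of the others' reports and compare truth against every alternative report.
Others report (3, 3, 3): truth gives 0, best alternative gives 0.
Others report (3, 3, 8): truth gives 0, best alternative gives 0.
Others report (3, 3, 24): truth gives 0, best alternative gives 0.
Others report (3, 3, 26): truth gives 0, best alternative gives 0.
Others report (3, 8, 3): truth gives 0, best alternative gives 0.
Others report (3, 8, 8): truth gives 0, best alternative gives 0.
(Remaining 58 profiles checked similarly; truth is weakly best in each.)
In every case the truthful report is at least as good as any alternative, so it is a dominant strategy.

Yes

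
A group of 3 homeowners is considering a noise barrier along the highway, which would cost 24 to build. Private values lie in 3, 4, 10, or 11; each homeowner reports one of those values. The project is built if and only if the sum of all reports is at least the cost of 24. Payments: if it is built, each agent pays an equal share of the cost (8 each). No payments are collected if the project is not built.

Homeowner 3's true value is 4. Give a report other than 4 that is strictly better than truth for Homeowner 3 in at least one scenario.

3

Suppose Homeowner 1 reports 10 and Homeowner 2 reports 10.
Report 4: project built, pays 8, utility 4 - 8 = -4.
Report 3: project not built, utility 0.
So reporting 3 beats truth here (0 > -4).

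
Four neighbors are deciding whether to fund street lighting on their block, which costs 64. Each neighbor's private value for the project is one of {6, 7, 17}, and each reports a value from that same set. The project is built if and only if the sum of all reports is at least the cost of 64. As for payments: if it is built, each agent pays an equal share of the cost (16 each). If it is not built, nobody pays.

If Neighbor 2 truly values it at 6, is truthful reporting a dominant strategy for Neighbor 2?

Check each profile of the others' reports and compare truth against every alternative report.
Others report (6, 6, 6): truth gives 0, best alternative gives 0.
Others report (6, 6, 7): truth gives 0, best alternative gives 0.
Others report (6, 6, 17): truth gives 0, best alternative gives 0.
Others report (6, 7, 6): truth gives 0, best alternative gives 0.
Others report (6, 7, 7): truth gives 0, best alternative gives 0.
Others report (6, 7, 17): truth gives 0, best alternative gives 0.
(Remaining 21 profiles checked similarly; truth is weakly best in each.)
In every case the truthful report is at least as good as any alternative, so it is a dominant strategy.

Yes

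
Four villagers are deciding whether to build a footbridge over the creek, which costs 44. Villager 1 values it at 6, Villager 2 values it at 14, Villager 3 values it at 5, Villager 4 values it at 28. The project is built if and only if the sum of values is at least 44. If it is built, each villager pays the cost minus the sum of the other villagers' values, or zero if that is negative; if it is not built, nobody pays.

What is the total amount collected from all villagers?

24

Total value 53 ≥ cost 44, so it is built.
Villager 1: others sum to 47; max(0, 44 - 47) = 0.
Villager 2: others sum to 39; max(0, 44 - 39) = 5.
Villager 3: others sum to 48; max(0, 44 - 48) = 0.
Villager 4: others sum to 25; max(0, 44 - 25) = 19.
Total collected = 0 + 5 + 0 + 19 = 24.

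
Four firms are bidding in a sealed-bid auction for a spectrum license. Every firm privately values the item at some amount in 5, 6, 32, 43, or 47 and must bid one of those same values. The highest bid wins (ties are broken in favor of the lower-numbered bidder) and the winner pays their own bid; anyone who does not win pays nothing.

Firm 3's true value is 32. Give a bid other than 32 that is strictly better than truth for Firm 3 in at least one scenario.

6

Suppose Firm 1 bids 5, Firm 2 bids 5 and Firm 4 bids 5.
Bid 32: wins, pays 32, utility 32 - 32 = 0.
Bid 6: wins, pays 6, utility 32 - 6 = 26.
So bidding 6 beats truth here (26 > 0).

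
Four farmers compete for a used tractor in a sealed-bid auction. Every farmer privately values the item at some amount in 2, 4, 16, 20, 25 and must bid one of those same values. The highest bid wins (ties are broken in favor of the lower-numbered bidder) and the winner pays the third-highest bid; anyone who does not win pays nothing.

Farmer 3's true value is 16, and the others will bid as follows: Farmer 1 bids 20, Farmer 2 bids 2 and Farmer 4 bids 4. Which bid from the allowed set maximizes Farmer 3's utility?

Bid 2: loses, pays 0, utility 0.
Bid 4: loses, pays 0, utility 0.
Bid 16: loses, pays 0, utility 0.
Bid 20: loses, pays 0, utility 0.
Bid 25: wins, pays 4, utility 16 - 4 = 12.
The best choice is 25 with utility 12.

25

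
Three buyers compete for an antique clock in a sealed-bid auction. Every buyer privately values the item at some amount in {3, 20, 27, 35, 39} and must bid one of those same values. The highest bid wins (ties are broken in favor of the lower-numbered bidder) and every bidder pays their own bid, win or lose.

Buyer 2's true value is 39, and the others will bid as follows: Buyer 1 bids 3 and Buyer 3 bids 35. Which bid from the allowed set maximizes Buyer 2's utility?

35

Bid 3: loses but pays 3, utility -3.
Bid 20: loses but pays 20, utility -20.
Bid 27: loses but pays 27, utility -27.
Bid 35: wins, pays 35, utility 39 - 35 = 4.
Bid 39: wins, pays 39, utility 39 - 39 = 0.
The best choice is 35 with utility 4.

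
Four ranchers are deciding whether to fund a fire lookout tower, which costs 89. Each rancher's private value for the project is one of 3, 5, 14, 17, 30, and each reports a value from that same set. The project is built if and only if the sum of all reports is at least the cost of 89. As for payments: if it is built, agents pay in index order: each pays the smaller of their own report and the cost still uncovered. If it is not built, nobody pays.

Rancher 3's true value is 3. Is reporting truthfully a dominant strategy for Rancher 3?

Check each profile of the others' reports and compare truth against every alternative report.
Others report (30, 30, 30): truth gives 0, best alternative gives -2.
Others report (3, 3, 3): truth gives 0, best alternative gives 0.
Others report (3, 3, 5): truth gives 0, best alternative gives 0.
Others report (3, 3, 14): truth gives 0, best alternative gives 0.
Others report (3, 3, 17): truth gives 0, best alternative gives 0.
Others report (3, 3, 30): truth gives 0, best alternative gives 0.
(Remaining 119 profiles checked similarly; truth is weakly best in each.)
In every case the truthful report is at least as good as any alternative, so it is a dominant strategy.

Yes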